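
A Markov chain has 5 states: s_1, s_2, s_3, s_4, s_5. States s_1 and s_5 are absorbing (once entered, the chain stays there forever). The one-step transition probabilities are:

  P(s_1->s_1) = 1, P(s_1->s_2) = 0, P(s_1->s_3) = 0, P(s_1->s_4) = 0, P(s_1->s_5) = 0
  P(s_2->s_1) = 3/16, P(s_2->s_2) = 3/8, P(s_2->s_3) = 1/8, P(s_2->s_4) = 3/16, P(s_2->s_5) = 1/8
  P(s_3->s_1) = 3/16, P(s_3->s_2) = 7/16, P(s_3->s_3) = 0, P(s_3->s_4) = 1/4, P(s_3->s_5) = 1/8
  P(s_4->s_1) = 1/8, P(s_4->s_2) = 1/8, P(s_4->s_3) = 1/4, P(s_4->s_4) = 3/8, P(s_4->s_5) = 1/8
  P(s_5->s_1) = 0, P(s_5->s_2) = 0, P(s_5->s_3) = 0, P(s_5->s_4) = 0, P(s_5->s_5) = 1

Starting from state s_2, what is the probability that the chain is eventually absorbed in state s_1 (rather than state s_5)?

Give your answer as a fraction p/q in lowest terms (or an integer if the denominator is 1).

Let a_i = P(absorbed in s_1 | start in state i).
Boundary conditions: a_s_1 = 1, a_s_5 = 0.
For each transient state i, a_i = sum_j P(i->j) * a_j:
  a_s_2 = 3/16*a_s_1 + 3/8*a_s_2 + 1/8*a_s_3 + 3/16*a_s_4 + 1/8*a_s_5
  a_s_3 = 3/16*a_s_1 + 7/16*a_s_2 + 0*a_s_3 + 1/4*a_s_4 + 1/8*a_s_5
  a_s_4 = 1/8*a_s_1 + 1/8*a_s_2 + 1/4*a_s_3 + 3/8*a_s_4 + 1/8*a_s_5

Substituting a_s_1 = 1 and a_s_5 = 0, rearrange to (I - Q) a = r where r[i] = P(i -> s_1):
  [5/8, -1/8, -3/16] . (a_s_2, a_s_3, a_s_4) = 3/16
  [-7/16, 1, -1/4] . (a_s_2, a_s_3, a_s_4) = 3/16
  [-1/8, -1/4, 5/8] . (a_s_2, a_s_3, a_s_4) = 1/8

Solving yields:
  a_s_2 = 40/69
  a_s_3 = 319/552
  a_s_4 = 151/276

Starting state is s_2, so the absorption probability is a_s_2 = 40/69.

Answer: 40/69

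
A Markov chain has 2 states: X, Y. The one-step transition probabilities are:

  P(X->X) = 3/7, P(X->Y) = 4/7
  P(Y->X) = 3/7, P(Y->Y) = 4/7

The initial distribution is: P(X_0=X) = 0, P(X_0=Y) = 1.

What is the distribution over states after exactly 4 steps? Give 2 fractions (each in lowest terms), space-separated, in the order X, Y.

Propagating the distribution step by step (d_{t+1} = d_t * P):
d_0 = (X=0, Y=1)
  d_1[X] = 0*3/7 + 1*3/7 = 3/7
  d_1[Y] = 0*4/7 + 1*4/7 = 4/7
d_1 = (X=3/7, Y=4/7)
  d_2[X] = 3/7*3/7 + 4/7*3/7 = 3/7
  d_2[Y] = 3/7*4/7 + 4/7*4/7 = 4/7
d_2 = (X=3/7, Y=4/7)
  d_3[X] = 3/7*3/7 + 4/7*3/7 = 3/7
  d_3[Y] = 3/7*4/7 + 4/7*4/7 = 4/7
d_3 = (X=3/7, Y=4/7)
  d_4[X] = 3/7*3/7 + 4/7*3/7 = 3/7
  d_4[Y] = 3/7*4/7 + 4/7*4/7 = 4/7
d_4 = (X=3/7, Y=4/7)

Answer: 3/7 4/7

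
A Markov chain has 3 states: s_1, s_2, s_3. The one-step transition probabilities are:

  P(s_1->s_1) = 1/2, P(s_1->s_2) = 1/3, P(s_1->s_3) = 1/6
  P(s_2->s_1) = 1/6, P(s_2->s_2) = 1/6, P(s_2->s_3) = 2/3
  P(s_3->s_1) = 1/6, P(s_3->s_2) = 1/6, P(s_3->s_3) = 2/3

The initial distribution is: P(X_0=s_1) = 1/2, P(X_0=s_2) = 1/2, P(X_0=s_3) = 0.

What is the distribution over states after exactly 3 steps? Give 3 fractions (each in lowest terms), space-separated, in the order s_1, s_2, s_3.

Answer: 7/27 23/108 19/36

Derivation:
Propagating the distribution step by step (d_{t+1} = d_t * P):
d_0 = (s_1=1/2, s_2=1/2, s_3=0)
  d_1[s_1] = 1/2*1/2 + 1/2*1/6 + 0*1/6 = 1/3
  d_1[s_2] = 1/2*1/3 + 1/2*1/6 + 0*1/6 = 1/4
  d_1[s_3] = 1/2*1/6 + 1/2*2/3 + 0*2/3 = 5/12
d_1 = (s_1=1/3, s_2=1/4, s_3=5/12)
  d_2[s_1] = 1/3*1/2 + 1/4*1/6 + 5/12*1/6 = 5/18
  d_2[s_2] = 1/3*1/3 + 1/4*1/6 + 5/12*1/6 = 2/9
  d_2[s_3] = 1/3*1/6 + 1/4*2/3 + 5/12*2/3 = 1/2
d_2 = (s_1=5/18, s_2=2/9, s_3=1/2)
  d_3[s_1] = 5/18*1/2 + 2/9*1/6 + 1/2*1/6 = 7/27
  d_3[s_2] = 5/18*1/3 + 2/9*1/6 + 1/2*1/6 = 23/108
  d_3[s_3] = 5/18*1/6 + 2/9*2/3 + 1/2*2/3 = 19/36
d_3 = (s_1=7/27, s_2=23/108, s_3=19/36)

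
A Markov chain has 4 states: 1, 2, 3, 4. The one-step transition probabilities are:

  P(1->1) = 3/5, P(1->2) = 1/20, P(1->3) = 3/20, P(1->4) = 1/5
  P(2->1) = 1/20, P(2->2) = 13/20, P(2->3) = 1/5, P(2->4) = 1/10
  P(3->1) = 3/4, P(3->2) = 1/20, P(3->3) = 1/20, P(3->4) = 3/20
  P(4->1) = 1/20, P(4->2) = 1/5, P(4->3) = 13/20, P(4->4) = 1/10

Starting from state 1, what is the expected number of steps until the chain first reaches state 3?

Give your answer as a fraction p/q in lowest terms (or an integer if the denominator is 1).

Answer: 91/22

Derivation:
Let h_i = expected steps to first reach 3 from state i.
Boundary: h_3 = 0.
First-step equations for the other states:
  h_1 = 1 + 3/5*h_1 + 1/20*h_2 + 3/20*h_3 + 1/5*h_4
  h_2 = 1 + 1/20*h_1 + 13/20*h_2 + 1/5*h_3 + 1/10*h_4
  h_4 = 1 + 1/20*h_1 + 1/5*h_2 + 13/20*h_3 + 1/10*h_4

Substituting h_3 = 0 and rearranging gives the linear system (I - Q) h = 1:
  [2/5, -1/20, -1/5] . (h_1, h_2, h_4) = 1
  [-1/20, 7/20, -1/10] . (h_1, h_2, h_4) = 1
  [-1/20, -1/5, 9/10] . (h_1, h_2, h_4) = 1

Solving yields:
  h_1 = 91/22
  h_2 = 45/11
  h_4 = 9/4

Starting state is 1, so the expected hitting time is h_1 = 91/22.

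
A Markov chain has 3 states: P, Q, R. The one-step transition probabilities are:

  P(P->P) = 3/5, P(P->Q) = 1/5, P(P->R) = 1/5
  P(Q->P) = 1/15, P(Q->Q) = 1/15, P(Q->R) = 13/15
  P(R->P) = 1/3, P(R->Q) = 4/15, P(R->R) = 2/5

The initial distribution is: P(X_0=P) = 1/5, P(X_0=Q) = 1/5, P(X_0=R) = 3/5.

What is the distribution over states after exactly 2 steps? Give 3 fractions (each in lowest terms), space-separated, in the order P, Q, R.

Propagating the distribution step by step (d_{t+1} = d_t * P):
d_0 = (P=1/5, Q=1/5, R=3/5)
  d_1[P] = 1/5*3/5 + 1/5*1/15 + 3/5*1/3 = 1/3
  d_1[Q] = 1/5*1/5 + 1/5*1/15 + 3/5*4/15 = 16/75
  d_1[R] = 1/5*1/5 + 1/5*13/15 + 3/5*2/5 = 34/75
d_1 = (P=1/3, Q=16/75, R=34/75)
  d_2[P] = 1/3*3/5 + 16/75*1/15 + 34/75*1/3 = 137/375
  d_2[Q] = 1/3*1/5 + 16/75*1/15 + 34/75*4/15 = 227/1125
  d_2[R] = 1/3*1/5 + 16/75*13/15 + 34/75*2/5 = 487/1125
d_2 = (P=137/375, Q=227/1125, R=487/1125)

Answer: 137/375 227/1125 487/1125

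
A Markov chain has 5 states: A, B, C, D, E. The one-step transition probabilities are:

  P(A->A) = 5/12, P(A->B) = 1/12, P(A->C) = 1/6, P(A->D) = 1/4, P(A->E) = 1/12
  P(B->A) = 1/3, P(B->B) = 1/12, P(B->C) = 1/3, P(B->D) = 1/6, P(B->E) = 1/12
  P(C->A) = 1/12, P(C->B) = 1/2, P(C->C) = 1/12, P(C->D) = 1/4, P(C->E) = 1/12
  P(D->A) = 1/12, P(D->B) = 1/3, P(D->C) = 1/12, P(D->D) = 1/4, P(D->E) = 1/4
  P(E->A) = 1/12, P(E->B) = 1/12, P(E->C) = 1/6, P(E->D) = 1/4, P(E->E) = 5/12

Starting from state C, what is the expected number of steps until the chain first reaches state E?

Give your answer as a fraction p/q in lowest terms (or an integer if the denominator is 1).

Answer: 898/109

Derivation:
Let h_i = expected steps to first reach E from state i.
Boundary: h_E = 0.
First-step equations for the other states:
  h_A = 1 + 5/12*h_A + 1/12*h_B + 1/6*h_C + 1/4*h_D + 1/12*h_E
  h_B = 1 + 1/3*h_A + 1/12*h_B + 1/3*h_C + 1/6*h_D + 1/12*h_E
  h_C = 1 + 1/12*h_A + 1/2*h_B + 1/12*h_C + 1/4*h_D + 1/12*h_E
  h_D = 1 + 1/12*h_A + 1/3*h_B + 1/12*h_C + 1/4*h_D + 1/4*h_E

Substituting h_E = 0 and rearranging gives the linear system (I - Q) h = 1:
  [7/12, -1/12, -1/6, -1/4] . (h_A, h_B, h_C, h_D) = 1
  [-1/3, 11/12, -1/3, -1/6] . (h_A, h_B, h_C, h_D) = 1
  [-1/12, -1/2, 11/12, -1/4] . (h_A, h_B, h_C, h_D) = 1
  [-1/12, -1/3, -1/12, 3/4] . (h_A, h_B, h_C, h_D) = 1

Solving yields:
  h_A = 893/109
  h_B = 906/109
  h_C = 898/109
  h_D = 747/109

Starting state is C, so the expected hitting time is h_C = 898/109.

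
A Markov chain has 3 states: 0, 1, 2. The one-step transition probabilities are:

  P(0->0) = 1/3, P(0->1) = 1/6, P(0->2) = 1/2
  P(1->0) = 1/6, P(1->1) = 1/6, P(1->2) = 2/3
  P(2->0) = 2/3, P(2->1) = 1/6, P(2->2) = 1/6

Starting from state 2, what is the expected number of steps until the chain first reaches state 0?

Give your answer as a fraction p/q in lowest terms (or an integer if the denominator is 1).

Answer: 12/7

Derivation:
Let h_i = expected steps to first reach 0 from state i.
Boundary: h_0 = 0.
First-step equations for the other states:
  h_1 = 1 + 1/6*h_0 + 1/6*h_1 + 2/3*h_2
  h_2 = 1 + 2/3*h_0 + 1/6*h_1 + 1/6*h_2

Substituting h_0 = 0 and rearranging gives the linear system (I - Q) h = 1:
  [5/6, -2/3] . (h_1, h_2) = 1
  [-1/6, 5/6] . (h_1, h_2) = 1

Solving yields:
  h_1 = 18/7
  h_2 = 12/7

Starting state is 2, so the expected hitting time is h_2 = 12/7.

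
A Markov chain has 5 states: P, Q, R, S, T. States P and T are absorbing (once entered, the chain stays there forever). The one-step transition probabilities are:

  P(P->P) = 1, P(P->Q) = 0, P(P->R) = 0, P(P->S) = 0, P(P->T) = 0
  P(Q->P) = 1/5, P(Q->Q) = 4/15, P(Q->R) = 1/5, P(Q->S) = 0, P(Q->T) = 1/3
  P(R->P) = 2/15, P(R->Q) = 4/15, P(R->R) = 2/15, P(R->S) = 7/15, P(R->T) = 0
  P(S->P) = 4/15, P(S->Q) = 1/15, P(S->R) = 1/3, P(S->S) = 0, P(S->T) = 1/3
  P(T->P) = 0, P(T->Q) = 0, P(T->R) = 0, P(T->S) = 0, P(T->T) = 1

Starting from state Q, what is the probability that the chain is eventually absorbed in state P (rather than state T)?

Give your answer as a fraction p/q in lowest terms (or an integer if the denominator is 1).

Let a_i = P(absorbed in P | start in state i).
Boundary conditions: a_P = 1, a_T = 0.
For each transient state i, a_i = sum_j P(i->j) * a_j:
  a_Q = 1/5*a_P + 4/15*a_Q + 1/5*a_R + 0*a_S + 1/3*a_T
  a_R = 2/15*a_P + 4/15*a_Q + 2/15*a_R + 7/15*a_S + 0*a_T
  a_S = 4/15*a_P + 1/15*a_Q + 1/3*a_R + 0*a_S + 1/3*a_T

Substituting a_P = 1 and a_T = 0, rearrange to (I - Q) a = r where r[i] = P(i -> P):
  [11/15, -1/5, 0] . (a_Q, a_R, a_S) = 1/5
  [-4/15, 13/15, -7/15] . (a_Q, a_R, a_S) = 2/15
  [-1/15, -1/3, 1] . (a_Q, a_R, a_S) = 4/15

Solving yields:
  a_Q = 654/1559
  a_R = 839/1559
  a_S = 739/1559

Starting state is Q, so the absorption probability is a_Q = 654/1559.

Answer: 654/1559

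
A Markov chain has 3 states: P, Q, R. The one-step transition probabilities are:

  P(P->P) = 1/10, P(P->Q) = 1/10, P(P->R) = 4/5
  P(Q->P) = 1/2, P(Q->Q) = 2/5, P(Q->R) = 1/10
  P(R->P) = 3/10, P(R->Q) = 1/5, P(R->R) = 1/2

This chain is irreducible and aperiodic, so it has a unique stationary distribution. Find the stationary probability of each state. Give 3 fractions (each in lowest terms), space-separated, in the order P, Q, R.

Answer: 2/7 3/14 1/2

Derivation:
The stationary distribution satisfies pi = pi * P, i.e.:
  pi_P = 1/10*pi_P + 1/2*pi_Q + 3/10*pi_R
  pi_Q = 1/10*pi_P + 2/5*pi_Q + 1/5*pi_R
  pi_R = 4/5*pi_P + 1/10*pi_Q + 1/2*pi_R
with normalization: pi_P + pi_Q + pi_R = 1.

Using the first 2 balance equations plus normalization, the linear system A*pi = b is:
  [-9/10, 1/2, 3/10] . pi = 0
  [1/10, -3/5, 1/5] . pi = 0
  [1, 1, 1] . pi = 1

Solving yields:
  pi_P = 2/7
  pi_Q = 3/14
  pi_R = 1/2

Verification (pi * P):
  2/7*1/10 + 3/14*1/2 + 1/2*3/10 = 2/7 = pi_P  (ok)
  2/7*1/10 + 3/14*2/5 + 1/2*1/5 = 3/14 = pi_Q  (ok)
  2/7*4/5 + 3/14*1/10 + 1/2*1/2 = 1/2 = pi_R  (ok)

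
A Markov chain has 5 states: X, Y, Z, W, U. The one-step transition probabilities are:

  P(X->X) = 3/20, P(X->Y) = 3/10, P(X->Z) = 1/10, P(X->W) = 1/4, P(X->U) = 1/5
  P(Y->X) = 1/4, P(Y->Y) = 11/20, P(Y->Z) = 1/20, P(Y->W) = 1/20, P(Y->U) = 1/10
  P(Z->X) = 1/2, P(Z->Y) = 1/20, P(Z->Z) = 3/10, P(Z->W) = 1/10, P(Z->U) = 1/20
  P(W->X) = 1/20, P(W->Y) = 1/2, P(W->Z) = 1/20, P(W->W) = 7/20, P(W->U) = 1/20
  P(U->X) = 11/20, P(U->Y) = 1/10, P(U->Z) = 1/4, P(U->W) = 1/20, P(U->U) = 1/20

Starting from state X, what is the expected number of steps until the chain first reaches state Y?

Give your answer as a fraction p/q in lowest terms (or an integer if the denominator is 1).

Let h_i = expected steps to first reach Y from state i.
Boundary: h_Y = 0.
First-step equations for the other states:
  h_X = 1 + 3/20*h_X + 3/10*h_Y + 1/10*h_Z + 1/4*h_W + 1/5*h_U
  h_Z = 1 + 1/2*h_X + 1/20*h_Y + 3/10*h_Z + 1/10*h_W + 1/20*h_U
  h_W = 1 + 1/20*h_X + 1/2*h_Y + 1/20*h_Z + 7/20*h_W + 1/20*h_U
  h_U = 1 + 11/20*h_X + 1/10*h_Y + 1/4*h_Z + 1/20*h_W + 1/20*h_U

Substituting h_Y = 0 and rearranging gives the linear system (I - Q) h = 1:
  [17/20, -1/10, -1/4, -1/5] . (h_X, h_Z, h_W, h_U) = 1
  [-1/2, 7/10, -1/10, -1/20] . (h_X, h_Z, h_W, h_U) = 1
  [-1/20, -1/20, 13/20, -1/20] . (h_X, h_Z, h_W, h_U) = 1
  [-11/20, -1/4, -1/20, 19/20] . (h_X, h_Z, h_W, h_U) = 1

Solving yields:
  h_X = 775/222
  h_Z = 170/37
  h_W = 5/2
  h_U = 490/111

Starting state is X, so the expected hitting time is h_X = 775/222.

Answer: 775/222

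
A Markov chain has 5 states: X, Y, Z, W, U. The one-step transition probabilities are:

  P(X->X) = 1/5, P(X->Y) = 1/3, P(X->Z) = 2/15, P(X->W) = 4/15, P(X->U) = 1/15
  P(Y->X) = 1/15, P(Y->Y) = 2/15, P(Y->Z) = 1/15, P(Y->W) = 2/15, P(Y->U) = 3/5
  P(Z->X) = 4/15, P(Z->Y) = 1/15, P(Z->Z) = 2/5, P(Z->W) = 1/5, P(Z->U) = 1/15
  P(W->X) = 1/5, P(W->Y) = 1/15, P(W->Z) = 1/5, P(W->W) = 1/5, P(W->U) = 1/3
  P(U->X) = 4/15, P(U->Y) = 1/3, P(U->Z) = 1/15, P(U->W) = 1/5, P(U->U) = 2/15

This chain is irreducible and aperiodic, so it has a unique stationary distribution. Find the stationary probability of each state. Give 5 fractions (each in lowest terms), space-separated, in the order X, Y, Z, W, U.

Answer: 2119/10573 4181/21146 3385/21146 4233/21146 5109/21146

Derivation:
The stationary distribution satisfies pi = pi * P, i.e.:
  pi_X = 1/5*pi_X + 1/15*pi_Y + 4/15*pi_Z + 1/5*pi_W + 4/15*pi_U
  pi_Y = 1/3*pi_X + 2/15*pi_Y + 1/15*pi_Z + 1/15*pi_W + 1/3*pi_U
  pi_Z = 2/15*pi_X + 1/15*pi_Y + 2/5*pi_Z + 1/5*pi_W + 1/15*pi_U
  pi_W = 4/15*pi_X + 2/15*pi_Y + 1/5*pi_Z + 1/5*pi_W + 1/5*pi_U
  pi_U = 1/15*pi_X + 3/5*pi_Y + 1/15*pi_Z + 1/3*pi_W + 2/15*pi_U
with normalization: pi_X + pi_Y + pi_Z + pi_W + pi_U = 1.

Using the first 4 balance equations plus normalization, the linear system A*pi = b is:
  [-4/5, 1/15, 4/15, 1/5, 4/15] . pi = 0
  [1/3, -13/15, 1/15, 1/15, 1/3] . pi = 0
  [2/15, 1/15, -3/5, 1/5, 1/15] . pi = 0
  [4/15, 2/15, 1/5, -4/5, 1/5] . pi = 0
  [1, 1, 1, 1, 1] . pi = 1

Solving yields:
  pi_X = 2119/10573
  pi_Y = 4181/21146
  pi_Z = 3385/21146
  pi_W = 4233/21146
  pi_U = 5109/21146

Verification (pi * P):
  2119/10573*1/5 + 4181/21146*1/15 + 3385/21146*4/15 + 4233/21146*1/5 + 5109/21146*4/15 = 2119/10573 = pi_X  (ok)
  2119/10573*1/3 + 4181/21146*2/15 + 3385/21146*1/15 + 4233/21146*1/15 + 5109/21146*1/3 = 4181/21146 = pi_Y  (ok)
  2119/10573*2/15 + 4181/21146*1/15 + 3385/21146*2/5 + 4233/21146*1/5 + 5109/21146*1/15 = 3385/21146 = pi_Z  (ok)
  2119/10573*4/15 + 4181/21146*2/15 + 3385/21146*1/5 + 4233/21146*1/5 + 5109/21146*1/5 = 4233/21146 = pi_W  (ok)
  2119/10573*1/15 + 4181/21146*3/5 + 3385/21146*1/15 + 4233/21146*1/3 + 5109/21146*2/15 = 5109/21146 = pi_U  (ok)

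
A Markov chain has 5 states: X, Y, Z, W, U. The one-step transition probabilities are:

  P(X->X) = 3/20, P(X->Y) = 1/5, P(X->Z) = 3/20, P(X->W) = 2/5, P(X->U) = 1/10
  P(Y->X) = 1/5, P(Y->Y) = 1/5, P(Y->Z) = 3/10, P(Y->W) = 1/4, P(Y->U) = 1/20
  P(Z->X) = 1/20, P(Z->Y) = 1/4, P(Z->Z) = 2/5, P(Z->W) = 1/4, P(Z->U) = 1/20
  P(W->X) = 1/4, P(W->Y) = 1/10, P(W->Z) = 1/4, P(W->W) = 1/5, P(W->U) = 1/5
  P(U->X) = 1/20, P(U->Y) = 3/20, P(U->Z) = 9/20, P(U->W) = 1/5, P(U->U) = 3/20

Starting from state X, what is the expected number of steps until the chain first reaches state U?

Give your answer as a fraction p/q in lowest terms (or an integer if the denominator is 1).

Let h_i = expected steps to first reach U from state i.
Boundary: h_U = 0.
First-step equations for the other states:
  h_X = 1 + 3/20*h_X + 1/5*h_Y + 3/20*h_Z + 2/5*h_W + 1/10*h_U
  h_Y = 1 + 1/5*h_X + 1/5*h_Y + 3/10*h_Z + 1/4*h_W + 1/20*h_U
  h_Z = 1 + 1/20*h_X + 1/4*h_Y + 2/5*h_Z + 1/4*h_W + 1/20*h_U
  h_W = 1 + 1/4*h_X + 1/10*h_Y + 1/4*h_Z + 1/5*h_W + 1/5*h_U

Substituting h_U = 0 and rearranging gives the linear system (I - Q) h = 1:
  [17/20, -1/5, -3/20, -2/5] . (h_X, h_Y, h_Z, h_W) = 1
  [-1/5, 4/5, -3/10, -1/4] . (h_X, h_Y, h_Z, h_W) = 1
  [-1/20, -1/4, 3/5, -1/4] . (h_X, h_Y, h_Z, h_W) = 1
  [-1/4, -1/10, -1/4, 4/5] . (h_X, h_Y, h_Z, h_W) = 1

Solving yields:
  h_X = 23820/2491
  h_Y = 25620/2491
  h_Z = 25920/2491
  h_W = 21860/2491

Starting state is X, so the expected hitting time is h_X = 23820/2491.

Answer: 23820/2491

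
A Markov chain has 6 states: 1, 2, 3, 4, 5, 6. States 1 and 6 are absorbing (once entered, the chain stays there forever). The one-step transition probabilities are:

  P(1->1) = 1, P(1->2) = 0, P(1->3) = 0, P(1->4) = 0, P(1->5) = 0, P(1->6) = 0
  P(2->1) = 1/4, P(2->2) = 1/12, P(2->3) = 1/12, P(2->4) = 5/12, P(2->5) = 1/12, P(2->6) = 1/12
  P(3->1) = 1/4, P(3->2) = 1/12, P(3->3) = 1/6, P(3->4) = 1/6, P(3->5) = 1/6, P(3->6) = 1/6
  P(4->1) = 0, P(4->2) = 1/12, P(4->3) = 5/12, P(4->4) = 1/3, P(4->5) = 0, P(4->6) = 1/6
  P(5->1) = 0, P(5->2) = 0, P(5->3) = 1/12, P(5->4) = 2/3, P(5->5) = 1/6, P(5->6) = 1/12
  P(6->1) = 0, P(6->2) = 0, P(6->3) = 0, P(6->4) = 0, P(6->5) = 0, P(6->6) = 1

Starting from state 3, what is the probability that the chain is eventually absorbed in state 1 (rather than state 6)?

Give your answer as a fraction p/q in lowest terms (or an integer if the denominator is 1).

Let a_i = P(absorbed in 1 | start in state i).
Boundary conditions: a_1 = 1, a_6 = 0.
For each transient state i, a_i = sum_j P(i->j) * a_j:
  a_2 = 1/4*a_1 + 1/12*a_2 + 1/12*a_3 + 5/12*a_4 + 1/12*a_5 + 1/12*a_6
  a_3 = 1/4*a_1 + 1/12*a_2 + 1/6*a_3 + 1/6*a_4 + 1/6*a_5 + 1/6*a_6
  a_4 = 0*a_1 + 1/12*a_2 + 5/12*a_3 + 1/3*a_4 + 0*a_5 + 1/6*a_6
  a_5 = 0*a_1 + 0*a_2 + 1/12*a_3 + 2/3*a_4 + 1/6*a_5 + 1/12*a_6

Substituting a_1 = 1 and a_6 = 0, rearrange to (I - Q) a = r where r[i] = P(i -> 1):
  [11/12, -1/12, -5/12, -1/12] . (a_2, a_3, a_4, a_5) = 1/4
  [-1/12, 5/6, -1/6, -1/6] . (a_2, a_3, a_4, a_5) = 1/4
  [-1/12, -5/12, 2/3, 0] . (a_2, a_3, a_4, a_5) = 0
  [0, -1/12, -2/3, 5/6] . (a_2, a_3, a_4, a_5) = 0

Solving yields:
  a_2 = 491/943
  a_3 = 469/943
  a_4 = 709/1886
  a_5 = 661/1886

Starting state is 3, so the absorption probability is a_3 = 469/943.

Answer: 469/943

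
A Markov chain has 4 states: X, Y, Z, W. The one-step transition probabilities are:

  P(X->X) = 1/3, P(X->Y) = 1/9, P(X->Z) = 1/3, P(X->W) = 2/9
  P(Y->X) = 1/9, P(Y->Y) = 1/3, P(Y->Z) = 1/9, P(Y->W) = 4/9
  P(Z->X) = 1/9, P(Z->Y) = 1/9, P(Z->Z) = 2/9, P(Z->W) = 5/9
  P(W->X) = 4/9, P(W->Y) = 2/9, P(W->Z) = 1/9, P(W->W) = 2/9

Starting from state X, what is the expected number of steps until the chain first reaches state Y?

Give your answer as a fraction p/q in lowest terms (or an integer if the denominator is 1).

Let h_i = expected steps to first reach Y from state i.
Boundary: h_Y = 0.
First-step equations for the other states:
  h_X = 1 + 1/3*h_X + 1/9*h_Y + 1/3*h_Z + 2/9*h_W
  h_Z = 1 + 1/9*h_X + 1/9*h_Y + 2/9*h_Z + 5/9*h_W
  h_W = 1 + 4/9*h_X + 2/9*h_Y + 1/9*h_Z + 2/9*h_W

Substituting h_Y = 0 and rearranging gives the linear system (I - Q) h = 1:
  [2/3, -1/3, -2/9] . (h_X, h_Z, h_W) = 1
  [-1/9, 7/9, -5/9] . (h_X, h_Z, h_W) = 1
  [-4/9, -1/9, 7/9] . (h_X, h_Z, h_W) = 1

Solving yields:
  h_X = 864/125
  h_Z = 837/125
  h_W = 774/125

Starting state is X, so the expected hitting time is h_X = 864/125.

Answer: 864/125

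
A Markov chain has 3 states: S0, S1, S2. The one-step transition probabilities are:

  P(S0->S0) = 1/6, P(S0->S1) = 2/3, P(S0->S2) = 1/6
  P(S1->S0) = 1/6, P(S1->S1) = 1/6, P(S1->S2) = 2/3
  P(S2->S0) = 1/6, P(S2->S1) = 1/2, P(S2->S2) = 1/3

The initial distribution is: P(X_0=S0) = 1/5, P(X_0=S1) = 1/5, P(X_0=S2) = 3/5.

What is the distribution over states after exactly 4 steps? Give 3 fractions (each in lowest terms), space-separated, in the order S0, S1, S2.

Answer: 1/6 637/1620 713/1620

Derivation:
Propagating the distribution step by step (d_{t+1} = d_t * P):
d_0 = (S0=1/5, S1=1/5, S2=3/5)
  d_1[S0] = 1/5*1/6 + 1/5*1/6 + 3/5*1/6 = 1/6
  d_1[S1] = 1/5*2/3 + 1/5*1/6 + 3/5*1/2 = 7/15
  d_1[S2] = 1/5*1/6 + 1/5*2/3 + 3/5*1/3 = 11/30
d_1 = (S0=1/6, S1=7/15, S2=11/30)
  d_2[S0] = 1/6*1/6 + 7/15*1/6 + 11/30*1/6 = 1/6
  d_2[S1] = 1/6*2/3 + 7/15*1/6 + 11/30*1/2 = 67/180
  d_2[S2] = 1/6*1/6 + 7/15*2/3 + 11/30*1/3 = 83/180
d_2 = (S0=1/6, S1=67/180, S2=83/180)
  d_3[S0] = 1/6*1/6 + 67/180*1/6 + 83/180*1/6 = 1/6
  d_3[S1] = 1/6*2/3 + 67/180*1/6 + 83/180*1/2 = 109/270
  d_3[S2] = 1/6*1/6 + 67/180*2/3 + 83/180*1/3 = 58/135
d_3 = (S0=1/6, S1=109/270, S2=58/135)
  d_4[S0] = 1/6*1/6 + 109/270*1/6 + 58/135*1/6 = 1/6
  d_4[S1] = 1/6*2/3 + 109/270*1/6 + 58/135*1/2 = 637/1620
  d_4[S2] = 1/6*1/6 + 109/270*2/3 + 58/135*1/3 = 713/1620
d_4 = (S0=1/6, S1=637/1620, S2=713/1620)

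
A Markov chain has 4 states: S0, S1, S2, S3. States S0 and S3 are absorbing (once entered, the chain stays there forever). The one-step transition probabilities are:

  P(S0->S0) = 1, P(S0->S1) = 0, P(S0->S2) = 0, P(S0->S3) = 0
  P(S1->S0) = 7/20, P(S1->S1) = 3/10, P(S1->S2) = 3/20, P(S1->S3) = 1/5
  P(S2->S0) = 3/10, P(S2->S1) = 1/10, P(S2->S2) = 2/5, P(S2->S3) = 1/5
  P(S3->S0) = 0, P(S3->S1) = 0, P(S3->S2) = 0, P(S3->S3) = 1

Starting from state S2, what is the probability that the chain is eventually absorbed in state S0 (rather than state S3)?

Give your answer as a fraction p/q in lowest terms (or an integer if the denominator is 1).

Answer: 49/81

Derivation:
Let a_i = P(absorbed in S0 | start in state i).
Boundary conditions: a_S0 = 1, a_S3 = 0.
For each transient state i, a_i = sum_j P(i->j) * a_j:
  a_S1 = 7/20*a_S0 + 3/10*a_S1 + 3/20*a_S2 + 1/5*a_S3
  a_S2 = 3/10*a_S0 + 1/10*a_S1 + 2/5*a_S2 + 1/5*a_S3

Substituting a_S0 = 1 and a_S3 = 0, rearrange to (I - Q) a = r where r[i] = P(i -> S0):
  [7/10, -3/20] . (a_S1, a_S2) = 7/20
  [-1/10, 3/5] . (a_S1, a_S2) = 3/10

Solving yields:
  a_S1 = 17/27
  a_S2 = 49/81

Starting state is S2, so the absorption probability is a_S2 = 49/81.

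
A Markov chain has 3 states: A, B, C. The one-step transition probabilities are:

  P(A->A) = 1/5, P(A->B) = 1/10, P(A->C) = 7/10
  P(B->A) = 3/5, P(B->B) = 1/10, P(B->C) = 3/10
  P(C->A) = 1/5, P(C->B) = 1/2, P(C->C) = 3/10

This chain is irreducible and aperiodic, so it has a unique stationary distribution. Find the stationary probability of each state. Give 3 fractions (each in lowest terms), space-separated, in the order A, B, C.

The stationary distribution satisfies pi = pi * P, i.e.:
  pi_A = 1/5*pi_A + 3/5*pi_B + 1/5*pi_C
  pi_B = 1/10*pi_A + 1/10*pi_B + 1/2*pi_C
  pi_C = 7/10*pi_A + 3/10*pi_B + 3/10*pi_C
with normalization: pi_A + pi_B + pi_C = 1.

Using the first 2 balance equations plus normalization, the linear system A*pi = b is:
  [-4/5, 3/5, 1/5] . pi = 0
  [1/10, -9/10, 1/2] . pi = 0
  [1, 1, 1] . pi = 1

Solving yields:
  pi_A = 4/13
  pi_B = 7/26
  pi_C = 11/26

Verification (pi * P):
  4/13*1/5 + 7/26*3/5 + 11/26*1/5 = 4/13 = pi_A  (ok)
  4/13*1/10 + 7/26*1/10 + 11/26*1/2 = 7/26 = pi_B  (ok)
  4/13*7/10 + 7/26*3/10 + 11/26*3/10 = 11/26 = pi_C  (ok)

Answer: 4/13 7/26 11/26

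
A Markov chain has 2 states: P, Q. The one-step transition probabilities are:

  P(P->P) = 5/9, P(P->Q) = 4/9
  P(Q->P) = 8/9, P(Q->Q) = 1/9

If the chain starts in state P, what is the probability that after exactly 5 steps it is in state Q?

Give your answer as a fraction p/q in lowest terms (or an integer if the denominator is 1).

Answer: 244/729

Derivation:
Computing P^5 by repeated multiplication:
P^1 =
  P: [5/9, 4/9]
  Q: [8/9, 1/9]
P^2 =
  P: [19/27, 8/27]
  Q: [16/27, 11/27]
P^3 =
  P: [53/81, 28/81]
  Q: [56/81, 25/81]
P^4 =
  P: [163/243, 80/243]
  Q: [160/243, 83/243]
P^5 =
  P: [485/729, 244/729]
  Q: [488/729, 241/729]

(P^5)[P -> Q] = 244/729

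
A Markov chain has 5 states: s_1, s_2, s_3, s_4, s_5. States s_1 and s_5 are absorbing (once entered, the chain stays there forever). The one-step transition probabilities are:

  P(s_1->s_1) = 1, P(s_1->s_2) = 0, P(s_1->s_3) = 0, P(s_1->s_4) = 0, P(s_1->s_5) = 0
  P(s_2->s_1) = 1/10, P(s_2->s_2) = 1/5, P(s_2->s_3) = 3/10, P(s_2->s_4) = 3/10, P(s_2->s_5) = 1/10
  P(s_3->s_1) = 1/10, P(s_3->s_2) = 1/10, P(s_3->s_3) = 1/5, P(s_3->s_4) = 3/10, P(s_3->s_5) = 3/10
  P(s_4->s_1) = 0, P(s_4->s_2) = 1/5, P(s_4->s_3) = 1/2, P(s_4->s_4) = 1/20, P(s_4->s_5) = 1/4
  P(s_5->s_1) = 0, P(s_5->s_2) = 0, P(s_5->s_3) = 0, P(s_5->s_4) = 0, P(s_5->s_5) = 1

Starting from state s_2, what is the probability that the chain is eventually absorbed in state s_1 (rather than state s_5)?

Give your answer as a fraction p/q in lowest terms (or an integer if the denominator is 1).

Answer: 209/757

Derivation:
Let a_i = P(absorbed in s_1 | start in state i).
Boundary conditions: a_s_1 = 1, a_s_5 = 0.
For each transient state i, a_i = sum_j P(i->j) * a_j:
  a_s_2 = 1/10*a_s_1 + 1/5*a_s_2 + 3/10*a_s_3 + 3/10*a_s_4 + 1/10*a_s_5
  a_s_3 = 1/10*a_s_1 + 1/10*a_s_2 + 1/5*a_s_3 + 3/10*a_s_4 + 3/10*a_s_5
  a_s_4 = 0*a_s_1 + 1/5*a_s_2 + 1/2*a_s_3 + 1/20*a_s_4 + 1/4*a_s_5

Substituting a_s_1 = 1 and a_s_5 = 0, rearrange to (I - Q) a = r where r[i] = P(i -> s_1):
  [4/5, -3/10, -3/10] . (a_s_2, a_s_3, a_s_4) = 1/10
  [-1/10, 4/5, -3/10] . (a_s_2, a_s_3, a_s_4) = 1/10
  [-1/5, -1/2, 19/20] . (a_s_2, a_s_3, a_s_4) = 0

Solving yields:
  a_s_2 = 209/757
  a_s_3 = 171/757
  a_s_4 = 134/757

Starting state is s_2, so the absorption probability is a_s_2 = 209/757.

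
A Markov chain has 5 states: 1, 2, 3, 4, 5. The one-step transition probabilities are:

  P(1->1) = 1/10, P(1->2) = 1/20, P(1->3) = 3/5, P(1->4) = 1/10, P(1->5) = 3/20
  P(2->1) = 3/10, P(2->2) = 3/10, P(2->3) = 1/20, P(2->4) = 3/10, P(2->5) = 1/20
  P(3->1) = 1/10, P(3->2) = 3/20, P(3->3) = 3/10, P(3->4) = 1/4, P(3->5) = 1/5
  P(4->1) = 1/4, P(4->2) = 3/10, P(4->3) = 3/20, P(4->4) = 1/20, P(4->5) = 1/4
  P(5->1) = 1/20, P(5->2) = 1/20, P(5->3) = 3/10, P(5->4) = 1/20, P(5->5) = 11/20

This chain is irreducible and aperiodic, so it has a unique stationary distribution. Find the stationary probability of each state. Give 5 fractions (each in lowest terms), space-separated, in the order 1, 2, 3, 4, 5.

Answer: 3009/21484 3323/21484 1507/5371 3261/21484 143/524

Derivation:
The stationary distribution satisfies pi = pi * P, i.e.:
  pi_1 = 1/10*pi_1 + 3/10*pi_2 + 1/10*pi_3 + 1/4*pi_4 + 1/20*pi_5
  pi_2 = 1/20*pi_1 + 3/10*pi_2 + 3/20*pi_3 + 3/10*pi_4 + 1/20*pi_5
  pi_3 = 3/5*pi_1 + 1/20*pi_2 + 3/10*pi_3 + 3/20*pi_4 + 3/10*pi_5
  pi_4 = 1/10*pi_1 + 3/10*pi_2 + 1/4*pi_3 + 1/20*pi_4 + 1/20*pi_5
  pi_5 = 3/20*pi_1 + 1/20*pi_2 + 1/5*pi_3 + 1/4*pi_4 + 11/20*pi_5
with normalization: pi_1 + pi_2 + pi_3 + pi_4 + pi_5 = 1.

Using the first 4 balance equations plus normalization, the linear system A*pi = b is:
  [-9/10, 3/10, 1/10, 1/4, 1/20] . pi = 0
  [1/20, -7/10, 3/20, 3/10, 1/20] . pi = 0
  [3/5, 1/20, -7/10, 3/20, 3/10] . pi = 0
  [1/10, 3/10, 1/4, -19/20, 1/20] . pi = 0
  [1, 1, 1, 1, 1] . pi = 1

Solving yields:
  pi_1 = 3009/21484
  pi_2 = 3323/21484
  pi_3 = 1507/5371
  pi_4 = 3261/21484
  pi_5 = 143/524

Verification (pi * P):
  3009/21484*1/10 + 3323/21484*3/10 + 1507/5371*1/10 + 3261/21484*1/4 + 143/524*1/20 = 3009/21484 = pi_1  (ok)
  3009/21484*1/20 + 3323/21484*3/10 + 1507/5371*3/20 + 3261/21484*3/10 + 143/524*1/20 = 3323/21484 = pi_2  (ok)
  3009/21484*3/5 + 3323/21484*1/20 + 1507/5371*3/10 + 3261/21484*3/20 + 143/524*3/10 = 1507/5371 = pi_3  (ok)
  3009/21484*1/10 + 3323/21484*3/10 + 1507/5371*1/4 + 3261/21484*1/20 + 143/524*1/20 = 3261/21484 = pi_4  (ok)
  3009/21484*3/20 + 3323/21484*1/20 + 1507/5371*1/5 + 3261/21484*1/4 + 143/524*11/20 = 143/524 = pi_5  (ok)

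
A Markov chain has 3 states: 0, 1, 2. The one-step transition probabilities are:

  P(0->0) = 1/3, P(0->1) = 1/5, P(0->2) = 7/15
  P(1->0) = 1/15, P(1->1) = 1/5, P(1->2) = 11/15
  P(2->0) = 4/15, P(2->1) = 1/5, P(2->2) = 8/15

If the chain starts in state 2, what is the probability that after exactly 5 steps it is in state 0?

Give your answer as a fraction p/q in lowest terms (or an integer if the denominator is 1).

Answer: 36884/151875

Derivation:
Computing P^5 by repeated multiplication:
P^1 =
  0: [1/3, 1/5, 7/15]
  1: [1/15, 1/5, 11/15]
  2: [4/15, 1/5, 8/15]
P^2 =
  0: [56/225, 1/5, 124/225]
  1: [52/225, 1/5, 128/225]
  2: [11/45, 1/5, 5/9]
P^3 =
  0: [821/3375, 1/5, 1879/3375]
  1: [817/3375, 1/5, 1883/3375]
  2: [164/675, 1/5, 376/675]
P^4 =
  0: [12296/50625, 1/5, 28204/50625]
  1: [12292/50625, 1/5, 28208/50625]
  2: [2459/10125, 1/5, 5641/10125]
P^5 =
  0: [184421/759375, 1/5, 423079/759375]
  1: [184417/759375, 1/5, 423083/759375]
  2: [36884/151875, 1/5, 84616/151875]

(P^5)[2 -> 0] = 36884/151875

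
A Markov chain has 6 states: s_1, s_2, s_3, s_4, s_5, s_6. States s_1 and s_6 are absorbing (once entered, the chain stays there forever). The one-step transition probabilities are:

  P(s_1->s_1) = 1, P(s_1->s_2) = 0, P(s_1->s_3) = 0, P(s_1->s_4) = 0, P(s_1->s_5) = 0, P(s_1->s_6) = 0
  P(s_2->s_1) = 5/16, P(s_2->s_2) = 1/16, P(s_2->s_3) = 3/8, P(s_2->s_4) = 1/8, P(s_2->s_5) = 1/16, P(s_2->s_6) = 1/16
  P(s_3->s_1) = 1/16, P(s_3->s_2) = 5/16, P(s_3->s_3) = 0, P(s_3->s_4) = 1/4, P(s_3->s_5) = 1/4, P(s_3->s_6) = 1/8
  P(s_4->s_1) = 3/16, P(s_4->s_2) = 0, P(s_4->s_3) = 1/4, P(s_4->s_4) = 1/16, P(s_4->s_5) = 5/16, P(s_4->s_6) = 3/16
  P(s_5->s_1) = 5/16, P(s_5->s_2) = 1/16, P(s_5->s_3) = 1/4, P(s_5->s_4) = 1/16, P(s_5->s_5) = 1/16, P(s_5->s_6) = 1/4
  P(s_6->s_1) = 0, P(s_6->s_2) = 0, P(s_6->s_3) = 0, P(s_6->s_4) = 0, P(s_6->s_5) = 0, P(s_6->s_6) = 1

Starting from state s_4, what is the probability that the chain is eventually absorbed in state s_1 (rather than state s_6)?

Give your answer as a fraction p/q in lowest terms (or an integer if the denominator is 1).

Answer: 9403/17772

Derivation:
Let a_i = P(absorbed in s_1 | start in state i).
Boundary conditions: a_s_1 = 1, a_s_6 = 0.
For each transient state i, a_i = sum_j P(i->j) * a_j:
  a_s_2 = 5/16*a_s_1 + 1/16*a_s_2 + 3/8*a_s_3 + 1/8*a_s_4 + 1/16*a_s_5 + 1/16*a_s_6
  a_s_3 = 1/16*a_s_1 + 5/16*a_s_2 + 0*a_s_3 + 1/4*a_s_4 + 1/4*a_s_5 + 1/8*a_s_6
  a_s_4 = 3/16*a_s_1 + 0*a_s_2 + 1/4*a_s_3 + 1/16*a_s_4 + 5/16*a_s_5 + 3/16*a_s_6
  a_s_5 = 5/16*a_s_1 + 1/16*a_s_2 + 1/4*a_s_3 + 1/16*a_s_4 + 1/16*a_s_5 + 1/4*a_s_6

Substituting a_s_1 = 1 and a_s_6 = 0, rearrange to (I - Q) a = r where r[i] = P(i -> s_1):
  [15/16, -3/8, -1/8, -1/16] . (a_s_2, a_s_3, a_s_4, a_s_5) = 5/16
  [-5/16, 1, -1/4, -1/4] . (a_s_2, a_s_3, a_s_4, a_s_5) = 1/16
  [0, -1/4, 15/16, -5/16] . (a_s_2, a_s_3, a_s_4, a_s_5) = 3/16
  [-1/16, -1/4, -1/16, 15/16] . (a_s_2, a_s_3, a_s_4, a_s_5) = 5/16

Solving yields:
  a_s_2 = 2917/4443
  a_s_3 = 19157/35544
  a_s_4 = 9403/17772
  a_s_5 = 9883/17772

Starting state is s_4, so the absorption probability is a_s_4 = 9403/17772.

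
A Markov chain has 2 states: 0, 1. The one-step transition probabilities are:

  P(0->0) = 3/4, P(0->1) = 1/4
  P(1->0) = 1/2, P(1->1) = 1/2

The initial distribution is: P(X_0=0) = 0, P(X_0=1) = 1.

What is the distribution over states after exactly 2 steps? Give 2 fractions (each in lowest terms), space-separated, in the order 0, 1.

Propagating the distribution step by step (d_{t+1} = d_t * P):
d_0 = (0=0, 1=1)
  d_1[0] = 0*3/4 + 1*1/2 = 1/2
  d_1[1] = 0*1/4 + 1*1/2 = 1/2
d_1 = (0=1/2, 1=1/2)
  d_2[0] = 1/2*3/4 + 1/2*1/2 = 5/8
  d_2[1] = 1/2*1/4 + 1/2*1/2 = 3/8
d_2 = (0=5/8, 1=3/8)

Answer: 5/8 3/8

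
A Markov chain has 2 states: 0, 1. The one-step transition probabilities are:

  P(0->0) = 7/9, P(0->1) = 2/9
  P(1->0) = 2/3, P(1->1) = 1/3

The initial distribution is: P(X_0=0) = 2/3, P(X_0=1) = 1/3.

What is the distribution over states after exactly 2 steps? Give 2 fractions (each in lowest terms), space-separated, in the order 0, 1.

Answer: 182/243 61/243

Derivation:
Propagating the distribution step by step (d_{t+1} = d_t * P):
d_0 = (0=2/3, 1=1/3)
  d_1[0] = 2/3*7/9 + 1/3*2/3 = 20/27
  d_1[1] = 2/3*2/9 + 1/3*1/3 = 7/27
d_1 = (0=20/27, 1=7/27)
  d_2[0] = 20/27*7/9 + 7/27*2/3 = 182/243
  d_2[1] = 20/27*2/9 + 7/27*1/3 = 61/243
d_2 = (0=182/243, 1=61/243)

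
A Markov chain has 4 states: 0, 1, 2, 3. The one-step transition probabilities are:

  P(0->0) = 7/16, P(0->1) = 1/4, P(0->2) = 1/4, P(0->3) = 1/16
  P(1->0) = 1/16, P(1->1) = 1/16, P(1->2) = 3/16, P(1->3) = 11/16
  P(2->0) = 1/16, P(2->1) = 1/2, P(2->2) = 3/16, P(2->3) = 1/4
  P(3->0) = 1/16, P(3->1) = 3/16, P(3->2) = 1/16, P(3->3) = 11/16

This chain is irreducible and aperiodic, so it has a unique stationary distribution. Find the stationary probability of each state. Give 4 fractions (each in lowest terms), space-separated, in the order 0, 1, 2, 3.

Answer: 1/10 499/2420 74/605 1383/2420

Derivation:
The stationary distribution satisfies pi = pi * P, i.e.:
  pi_0 = 7/16*pi_0 + 1/16*pi_1 + 1/16*pi_2 + 1/16*pi_3
  pi_1 = 1/4*pi_0 + 1/16*pi_1 + 1/2*pi_2 + 3/16*pi_3
  pi_2 = 1/4*pi_0 + 3/16*pi_1 + 3/16*pi_2 + 1/16*pi_3
  pi_3 = 1/16*pi_0 + 11/16*pi_1 + 1/4*pi_2 + 11/16*pi_3
with normalization: pi_0 + pi_1 + pi_2 + pi_3 = 1.

Using the first 3 balance equations plus normalization, the linear system A*pi = b is:
  [-9/16, 1/16, 1/16, 1/16] . pi = 0
  [1/4, -15/16, 1/2, 3/16] . pi = 0
  [1/4, 3/16, -13/16, 1/16] . pi = 0
  [1, 1, 1, 1] . pi = 1

Solving yields:
  pi_0 = 1/10
  pi_1 = 499/2420
  pi_2 = 74/605
  pi_3 = 1383/2420

Verification (pi * P):
  1/10*7/16 + 499/2420*1/16 + 74/605*1/16 + 1383/2420*1/16 = 1/10 = pi_0  (ok)
  1/10*1/4 + 499/2420*1/16 + 74/605*1/2 + 1383/2420*3/16 = 499/2420 = pi_1  (ok)
  1/10*1/4 + 499/2420*3/16 + 74/605*3/16 + 1383/2420*1/16 = 74/605 = pi_2  (ok)
  1/10*1/16 + 499/2420*11/16 + 74/605*1/4 + 1383/2420*11/16 = 1383/2420 = pi_3  (ok)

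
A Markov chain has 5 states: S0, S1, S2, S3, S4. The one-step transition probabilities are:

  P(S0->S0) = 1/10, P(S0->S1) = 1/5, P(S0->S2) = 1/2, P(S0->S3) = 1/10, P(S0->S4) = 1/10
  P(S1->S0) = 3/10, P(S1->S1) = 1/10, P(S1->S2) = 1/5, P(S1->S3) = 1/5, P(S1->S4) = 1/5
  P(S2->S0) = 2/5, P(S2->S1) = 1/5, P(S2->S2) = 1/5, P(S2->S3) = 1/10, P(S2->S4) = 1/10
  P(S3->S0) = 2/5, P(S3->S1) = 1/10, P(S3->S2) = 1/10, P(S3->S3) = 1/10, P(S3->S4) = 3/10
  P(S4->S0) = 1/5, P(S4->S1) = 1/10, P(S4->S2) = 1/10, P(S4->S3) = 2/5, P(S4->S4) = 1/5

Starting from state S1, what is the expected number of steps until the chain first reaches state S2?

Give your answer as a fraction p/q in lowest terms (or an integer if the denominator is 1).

Answer: 72/17

Derivation:
Let h_i = expected steps to first reach S2 from state i.
Boundary: h_S2 = 0.
First-step equations for the other states:
  h_S0 = 1 + 1/10*h_S0 + 1/5*h_S1 + 1/2*h_S2 + 1/10*h_S3 + 1/10*h_S4
  h_S1 = 1 + 3/10*h_S0 + 1/10*h_S1 + 1/5*h_S2 + 1/5*h_S3 + 1/5*h_S4
  h_S3 = 1 + 2/5*h_S0 + 1/10*h_S1 + 1/10*h_S2 + 1/10*h_S3 + 3/10*h_S4
  h_S4 = 1 + 1/5*h_S0 + 1/10*h_S1 + 1/10*h_S2 + 2/5*h_S3 + 1/5*h_S4

Substituting h_S2 = 0 and rearranging gives the linear system (I - Q) h = 1:
  [9/10, -1/5, -1/10, -1/10] . (h_S0, h_S1, h_S3, h_S4) = 1
  [-3/10, 9/10, -1/5, -1/5] . (h_S0, h_S1, h_S3, h_S4) = 1
  [-2/5, -1/10, 9/10, -3/10] . (h_S0, h_S1, h_S3, h_S4) = 1
  [-1/5, -1/10, -2/5, 4/5] . (h_S0, h_S1, h_S3, h_S4) = 1

Solving yields:
  h_S0 = 158/51
  h_S1 = 72/17
  h_S3 = 1399/306
  h_S4 = 1481/306

Starting state is S1, so the expected hitting time is h_S1 = 72/17.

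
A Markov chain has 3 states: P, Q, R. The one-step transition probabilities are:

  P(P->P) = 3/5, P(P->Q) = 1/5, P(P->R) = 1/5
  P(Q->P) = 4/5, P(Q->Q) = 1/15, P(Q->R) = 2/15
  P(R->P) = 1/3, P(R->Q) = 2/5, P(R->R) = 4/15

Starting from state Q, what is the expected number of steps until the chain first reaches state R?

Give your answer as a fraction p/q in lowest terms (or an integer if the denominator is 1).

Let h_i = expected steps to first reach R from state i.
Boundary: h_R = 0.
First-step equations for the other states:
  h_P = 1 + 3/5*h_P + 1/5*h_Q + 1/5*h_R
  h_Q = 1 + 4/5*h_P + 1/15*h_Q + 2/15*h_R

Substituting h_R = 0 and rearranging gives the linear system (I - Q) h = 1:
  [2/5, -1/5] . (h_P, h_Q) = 1
  [-4/5, 14/15] . (h_P, h_Q) = 1

Solving yields:
  h_P = 85/16
  h_Q = 45/8

Starting state is Q, so the expected hitting time is h_Q = 45/8.

Answer: 45/8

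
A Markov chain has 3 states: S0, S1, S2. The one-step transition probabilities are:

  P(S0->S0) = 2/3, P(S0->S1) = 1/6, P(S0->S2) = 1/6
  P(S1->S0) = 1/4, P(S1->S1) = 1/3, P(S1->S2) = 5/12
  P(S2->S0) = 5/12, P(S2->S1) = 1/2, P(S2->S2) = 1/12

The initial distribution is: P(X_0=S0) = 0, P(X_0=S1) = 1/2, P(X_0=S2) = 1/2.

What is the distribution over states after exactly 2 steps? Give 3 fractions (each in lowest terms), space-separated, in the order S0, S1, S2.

Propagating the distribution step by step (d_{t+1} = d_t * P):
d_0 = (S0=0, S1=1/2, S2=1/2)
  d_1[S0] = 0*2/3 + 1/2*1/4 + 1/2*5/12 = 1/3
  d_1[S1] = 0*1/6 + 1/2*1/3 + 1/2*1/2 = 5/12
  d_1[S2] = 0*1/6 + 1/2*5/12 + 1/2*1/12 = 1/4
d_1 = (S0=1/3, S1=5/12, S2=1/4)
  d_2[S0] = 1/3*2/3 + 5/12*1/4 + 1/4*5/12 = 31/72
  d_2[S1] = 1/3*1/6 + 5/12*1/3 + 1/4*1/2 = 23/72
  d_2[S2] = 1/3*1/6 + 5/12*5/12 + 1/4*1/12 = 1/4
d_2 = (S0=31/72, S1=23/72, S2=1/4)

Answer: 31/72 23/72 1/4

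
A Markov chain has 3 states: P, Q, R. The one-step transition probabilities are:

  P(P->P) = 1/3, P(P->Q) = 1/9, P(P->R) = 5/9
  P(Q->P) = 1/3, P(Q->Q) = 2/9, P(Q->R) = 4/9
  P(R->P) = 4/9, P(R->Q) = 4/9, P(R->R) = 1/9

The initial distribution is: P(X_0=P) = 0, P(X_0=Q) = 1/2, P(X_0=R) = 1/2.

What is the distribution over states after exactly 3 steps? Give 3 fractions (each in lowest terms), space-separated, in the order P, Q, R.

Answer: 275/729 131/486 515/1458

Derivation:
Propagating the distribution step by step (d_{t+1} = d_t * P):
d_0 = (P=0, Q=1/2, R=1/2)
  d_1[P] = 0*1/3 + 1/2*1/3 + 1/2*4/9 = 7/18
  d_1[Q] = 0*1/9 + 1/2*2/9 + 1/2*4/9 = 1/3
  d_1[R] = 0*5/9 + 1/2*4/9 + 1/2*1/9 = 5/18
d_1 = (P=7/18, Q=1/3, R=5/18)
  d_2[P] = 7/18*1/3 + 1/3*1/3 + 5/18*4/9 = 59/162
  d_2[Q] = 7/18*1/9 + 1/3*2/9 + 5/18*4/9 = 13/54
  d_2[R] = 7/18*5/9 + 1/3*4/9 + 5/18*1/9 = 32/81
d_2 = (P=59/162, Q=13/54, R=32/81)
  d_3[P] = 59/162*1/3 + 13/54*1/3 + 32/81*4/9 = 275/729
  d_3[Q] = 59/162*1/9 + 13/54*2/9 + 32/81*4/9 = 131/486
  d_3[R] = 59/162*5/9 + 13/54*4/9 + 32/81*1/9 = 515/1458
d_3 = (P=275/729, Q=131/486, R=515/1458)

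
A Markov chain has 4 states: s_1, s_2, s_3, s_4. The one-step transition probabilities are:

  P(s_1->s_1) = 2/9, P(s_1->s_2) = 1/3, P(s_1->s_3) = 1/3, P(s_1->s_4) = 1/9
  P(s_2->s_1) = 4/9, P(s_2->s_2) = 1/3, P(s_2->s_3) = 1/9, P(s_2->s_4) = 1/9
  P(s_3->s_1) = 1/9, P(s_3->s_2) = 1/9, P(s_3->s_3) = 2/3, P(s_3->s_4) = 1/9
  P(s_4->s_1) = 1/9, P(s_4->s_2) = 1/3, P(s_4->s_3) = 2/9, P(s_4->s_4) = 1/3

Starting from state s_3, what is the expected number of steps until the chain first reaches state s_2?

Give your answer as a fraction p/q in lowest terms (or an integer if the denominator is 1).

Answer: 252/43

Derivation:
Let h_i = expected steps to first reach s_2 from state i.
Boundary: h_s_2 = 0.
First-step equations for the other states:
  h_s_1 = 1 + 2/9*h_s_1 + 1/3*h_s_2 + 1/3*h_s_3 + 1/9*h_s_4
  h_s_3 = 1 + 1/9*h_s_1 + 1/9*h_s_2 + 2/3*h_s_3 + 1/9*h_s_4
  h_s_4 = 1 + 1/9*h_s_1 + 1/3*h_s_2 + 2/9*h_s_3 + 1/3*h_s_4

Substituting h_s_2 = 0 and rearranging gives the linear system (I - Q) h = 1:
  [7/9, -1/3, -1/9] . (h_s_1, h_s_3, h_s_4) = 1
  [-1/9, 1/3, -1/9] . (h_s_1, h_s_3, h_s_4) = 1
  [-1/9, -2/9, 2/3] . (h_s_1, h_s_3, h_s_4) = 1

Solving yields:
  h_s_1 = 189/43
  h_s_3 = 252/43
  h_s_4 = 180/43

Starting state is s_3, so the expected hitting time is h_s_3 = 252/43.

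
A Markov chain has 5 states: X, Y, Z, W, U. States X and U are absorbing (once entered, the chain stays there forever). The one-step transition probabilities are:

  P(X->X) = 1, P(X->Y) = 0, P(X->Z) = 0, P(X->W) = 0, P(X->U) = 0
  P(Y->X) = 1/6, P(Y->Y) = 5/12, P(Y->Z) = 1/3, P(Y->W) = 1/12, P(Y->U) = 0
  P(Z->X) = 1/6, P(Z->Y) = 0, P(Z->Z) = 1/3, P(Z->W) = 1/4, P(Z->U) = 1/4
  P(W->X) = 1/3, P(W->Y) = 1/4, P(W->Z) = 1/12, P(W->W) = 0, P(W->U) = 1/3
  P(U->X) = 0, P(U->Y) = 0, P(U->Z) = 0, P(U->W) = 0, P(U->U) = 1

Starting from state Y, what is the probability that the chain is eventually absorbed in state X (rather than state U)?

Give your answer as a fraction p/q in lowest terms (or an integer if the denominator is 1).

Answer: 364/591

Derivation:
Let a_i = P(absorbed in X | start in state i).
Boundary conditions: a_X = 1, a_U = 0.
For each transient state i, a_i = sum_j P(i->j) * a_j:
  a_Y = 1/6*a_X + 5/12*a_Y + 1/3*a_Z + 1/12*a_W + 0*a_U
  a_Z = 1/6*a_X + 0*a_Y + 1/3*a_Z + 1/4*a_W + 1/4*a_U
  a_W = 1/3*a_X + 1/4*a_Y + 1/12*a_Z + 0*a_W + 1/3*a_U

Substituting a_X = 1 and a_U = 0, rearrange to (I - Q) a = r where r[i] = P(i -> X):
  [7/12, -1/3, -1/12] . (a_Y, a_Z, a_W) = 1/6
  [0, 2/3, -1/4] . (a_Y, a_Z, a_W) = 1/6
  [-1/4, -1/12, 1] . (a_Y, a_Z, a_W) = 1/3

Solving yields:
  a_Y = 364/591
  a_Z = 88/197
  a_W = 310/591

Starting state is Y, so the absorption probability is a_Y = 364/591.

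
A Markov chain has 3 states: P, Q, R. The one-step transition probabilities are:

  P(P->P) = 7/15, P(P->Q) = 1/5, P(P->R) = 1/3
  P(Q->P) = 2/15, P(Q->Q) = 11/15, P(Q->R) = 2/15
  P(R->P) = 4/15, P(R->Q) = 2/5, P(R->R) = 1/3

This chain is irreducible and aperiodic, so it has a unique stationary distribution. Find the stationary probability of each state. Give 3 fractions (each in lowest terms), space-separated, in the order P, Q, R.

Answer: 14/57 10/19 13/57

Derivation:
The stationary distribution satisfies pi = pi * P, i.e.:
  pi_P = 7/15*pi_P + 2/15*pi_Q + 4/15*pi_R
  pi_Q = 1/5*pi_P + 11/15*pi_Q + 2/5*pi_R
  pi_R = 1/3*pi_P + 2/15*pi_Q + 1/3*pi_R
with normalization: pi_P + pi_Q + pi_R = 1.

Using the first 2 balance equations plus normalization, the linear system A*pi = b is:
  [-8/15, 2/15, 4/15] . pi = 0
  [1/5, -4/15, 2/5] . pi = 0
  [1, 1, 1] . pi = 1

Solving yields:
  pi_P = 14/57
  pi_Q = 10/19
  pi_R = 13/57

Verification (pi * P):
  14/57*7/15 + 10/19*2/15 + 13/57*4/15 = 14/57 = pi_P  (ok)
  14/57*1/5 + 10/19*11/15 + 13/57*2/5 = 10/19 = pi_Q  (ok)
  14/57*1/3 + 10/19*2/15 + 13/57*1/3 = 13/57 = pi_R  (ok)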